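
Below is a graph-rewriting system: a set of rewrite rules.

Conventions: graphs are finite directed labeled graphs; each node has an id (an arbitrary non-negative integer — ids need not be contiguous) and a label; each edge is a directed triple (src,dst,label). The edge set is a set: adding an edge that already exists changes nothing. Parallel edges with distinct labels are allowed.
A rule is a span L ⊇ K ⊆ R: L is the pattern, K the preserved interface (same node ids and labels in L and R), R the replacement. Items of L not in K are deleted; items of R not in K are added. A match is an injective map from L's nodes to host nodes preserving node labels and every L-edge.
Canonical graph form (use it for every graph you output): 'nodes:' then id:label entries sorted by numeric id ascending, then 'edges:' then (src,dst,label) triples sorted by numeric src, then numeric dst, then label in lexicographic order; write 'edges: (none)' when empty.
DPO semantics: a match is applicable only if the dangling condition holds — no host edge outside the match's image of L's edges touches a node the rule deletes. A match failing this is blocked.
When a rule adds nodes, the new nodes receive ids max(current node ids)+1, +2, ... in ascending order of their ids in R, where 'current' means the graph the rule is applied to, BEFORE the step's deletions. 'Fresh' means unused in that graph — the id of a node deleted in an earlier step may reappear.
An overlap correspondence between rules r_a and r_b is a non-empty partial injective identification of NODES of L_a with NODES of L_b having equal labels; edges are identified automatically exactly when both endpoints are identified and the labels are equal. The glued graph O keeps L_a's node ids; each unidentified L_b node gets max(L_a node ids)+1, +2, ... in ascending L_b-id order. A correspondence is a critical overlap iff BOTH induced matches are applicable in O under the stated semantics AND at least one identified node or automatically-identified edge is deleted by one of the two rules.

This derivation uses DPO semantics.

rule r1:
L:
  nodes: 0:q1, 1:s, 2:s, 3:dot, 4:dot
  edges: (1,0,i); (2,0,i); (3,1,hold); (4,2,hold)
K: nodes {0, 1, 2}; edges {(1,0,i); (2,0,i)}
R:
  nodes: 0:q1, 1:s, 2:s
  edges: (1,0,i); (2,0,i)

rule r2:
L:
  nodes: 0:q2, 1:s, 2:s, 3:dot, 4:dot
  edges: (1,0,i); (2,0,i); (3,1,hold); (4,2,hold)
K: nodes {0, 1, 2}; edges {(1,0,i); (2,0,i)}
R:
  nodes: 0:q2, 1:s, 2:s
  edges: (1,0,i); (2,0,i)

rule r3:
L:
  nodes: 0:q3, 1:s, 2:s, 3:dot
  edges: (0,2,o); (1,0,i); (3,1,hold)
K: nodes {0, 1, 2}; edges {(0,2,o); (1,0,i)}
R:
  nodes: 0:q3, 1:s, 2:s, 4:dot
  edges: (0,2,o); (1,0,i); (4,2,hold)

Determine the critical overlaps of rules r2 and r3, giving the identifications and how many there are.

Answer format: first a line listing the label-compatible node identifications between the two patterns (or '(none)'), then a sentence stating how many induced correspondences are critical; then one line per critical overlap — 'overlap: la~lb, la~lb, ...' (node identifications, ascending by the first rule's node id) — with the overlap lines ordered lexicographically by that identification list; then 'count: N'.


label-compatible node identifications between L(r2) and L(r3): 1~1, 1~2, 2~1, 2~2, 3~3, 4~3
4 of the induced correspondences are critical overlaps of r2 and r3.
overlap: 1~1, 2~2, 3~3
overlap: 1~1, 3~3
overlap: 1~2, 2~1, 4~3
overlap: 2~1, 4~3
count: 4


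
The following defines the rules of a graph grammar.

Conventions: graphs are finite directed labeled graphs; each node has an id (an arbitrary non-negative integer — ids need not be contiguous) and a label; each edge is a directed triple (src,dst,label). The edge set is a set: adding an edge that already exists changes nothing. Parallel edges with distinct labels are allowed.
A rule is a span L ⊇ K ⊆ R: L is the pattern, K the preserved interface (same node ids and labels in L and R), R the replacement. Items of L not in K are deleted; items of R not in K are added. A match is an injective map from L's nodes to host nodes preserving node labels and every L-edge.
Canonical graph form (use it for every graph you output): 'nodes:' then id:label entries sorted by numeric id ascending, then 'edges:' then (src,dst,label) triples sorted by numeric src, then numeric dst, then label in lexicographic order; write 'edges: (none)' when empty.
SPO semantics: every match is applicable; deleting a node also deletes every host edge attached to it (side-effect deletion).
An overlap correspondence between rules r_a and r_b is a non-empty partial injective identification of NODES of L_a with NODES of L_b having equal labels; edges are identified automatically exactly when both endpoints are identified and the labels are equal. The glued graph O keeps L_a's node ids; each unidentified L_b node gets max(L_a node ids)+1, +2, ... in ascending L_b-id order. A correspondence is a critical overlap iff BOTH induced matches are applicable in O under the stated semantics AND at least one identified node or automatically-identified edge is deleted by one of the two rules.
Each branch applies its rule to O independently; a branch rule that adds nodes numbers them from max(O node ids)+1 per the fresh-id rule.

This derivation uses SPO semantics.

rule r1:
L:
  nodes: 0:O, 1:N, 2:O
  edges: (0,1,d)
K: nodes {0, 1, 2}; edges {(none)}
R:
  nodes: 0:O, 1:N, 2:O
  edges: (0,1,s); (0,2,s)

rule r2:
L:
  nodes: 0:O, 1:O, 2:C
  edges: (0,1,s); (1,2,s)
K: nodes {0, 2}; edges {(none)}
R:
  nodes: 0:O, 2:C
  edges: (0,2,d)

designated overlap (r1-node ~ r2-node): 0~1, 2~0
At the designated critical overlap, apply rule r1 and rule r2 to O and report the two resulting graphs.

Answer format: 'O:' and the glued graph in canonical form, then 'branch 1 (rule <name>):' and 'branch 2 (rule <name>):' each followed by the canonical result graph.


O:
nodes: 0:O, 1:N, 2:O, 3:C
edges: (0,1,d); (0,3,s); (2,0,s)
branch 1 (rule r1):
nodes: 0:O, 1:N, 2:O, 3:C
edges: (0,1,s); (0,2,s); (0,3,s); (2,0,s)
branch 2 (rule r2):
nodes: 1:N, 2:O, 3:C
edges: (2,3,d)


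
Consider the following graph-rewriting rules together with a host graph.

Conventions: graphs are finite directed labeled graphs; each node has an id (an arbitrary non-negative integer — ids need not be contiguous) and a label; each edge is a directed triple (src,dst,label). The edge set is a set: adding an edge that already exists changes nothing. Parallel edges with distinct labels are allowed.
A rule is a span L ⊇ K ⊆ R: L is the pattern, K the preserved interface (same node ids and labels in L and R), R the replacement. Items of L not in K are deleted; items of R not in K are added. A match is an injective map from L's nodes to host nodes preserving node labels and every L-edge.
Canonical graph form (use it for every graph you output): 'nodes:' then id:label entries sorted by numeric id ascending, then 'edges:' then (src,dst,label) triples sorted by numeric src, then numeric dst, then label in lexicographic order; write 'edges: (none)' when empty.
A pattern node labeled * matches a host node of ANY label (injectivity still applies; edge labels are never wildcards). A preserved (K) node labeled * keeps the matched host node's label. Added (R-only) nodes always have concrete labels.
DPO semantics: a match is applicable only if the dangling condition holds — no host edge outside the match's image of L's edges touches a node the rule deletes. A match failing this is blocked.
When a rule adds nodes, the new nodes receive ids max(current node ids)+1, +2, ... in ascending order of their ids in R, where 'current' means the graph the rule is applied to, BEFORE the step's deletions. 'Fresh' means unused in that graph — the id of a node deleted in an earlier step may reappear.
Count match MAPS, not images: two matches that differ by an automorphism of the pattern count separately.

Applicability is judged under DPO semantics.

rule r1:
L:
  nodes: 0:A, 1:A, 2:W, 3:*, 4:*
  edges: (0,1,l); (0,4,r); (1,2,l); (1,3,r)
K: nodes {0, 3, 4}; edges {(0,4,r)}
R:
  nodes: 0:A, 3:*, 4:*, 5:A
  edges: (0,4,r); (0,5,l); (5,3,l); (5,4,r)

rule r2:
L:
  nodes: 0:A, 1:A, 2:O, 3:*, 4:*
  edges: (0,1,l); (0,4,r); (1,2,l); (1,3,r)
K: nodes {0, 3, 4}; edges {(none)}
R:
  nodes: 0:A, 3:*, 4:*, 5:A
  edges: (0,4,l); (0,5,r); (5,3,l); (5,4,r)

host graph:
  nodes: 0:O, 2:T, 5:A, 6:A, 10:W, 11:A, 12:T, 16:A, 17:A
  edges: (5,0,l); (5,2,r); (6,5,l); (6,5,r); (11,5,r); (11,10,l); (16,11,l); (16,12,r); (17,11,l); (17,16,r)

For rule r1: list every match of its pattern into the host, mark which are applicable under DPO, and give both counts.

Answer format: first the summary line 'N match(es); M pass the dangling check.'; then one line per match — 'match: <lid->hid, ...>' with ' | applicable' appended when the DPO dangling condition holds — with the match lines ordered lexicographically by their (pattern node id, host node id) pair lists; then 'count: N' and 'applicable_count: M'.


2 match(es); 0 pass the dangling check.
match: 0->16, 1->11, 2->10, 3->5, 4->12
match: 0->17, 1->11, 2->10, 3->5, 4->16
count: 2
applicable_count: 0


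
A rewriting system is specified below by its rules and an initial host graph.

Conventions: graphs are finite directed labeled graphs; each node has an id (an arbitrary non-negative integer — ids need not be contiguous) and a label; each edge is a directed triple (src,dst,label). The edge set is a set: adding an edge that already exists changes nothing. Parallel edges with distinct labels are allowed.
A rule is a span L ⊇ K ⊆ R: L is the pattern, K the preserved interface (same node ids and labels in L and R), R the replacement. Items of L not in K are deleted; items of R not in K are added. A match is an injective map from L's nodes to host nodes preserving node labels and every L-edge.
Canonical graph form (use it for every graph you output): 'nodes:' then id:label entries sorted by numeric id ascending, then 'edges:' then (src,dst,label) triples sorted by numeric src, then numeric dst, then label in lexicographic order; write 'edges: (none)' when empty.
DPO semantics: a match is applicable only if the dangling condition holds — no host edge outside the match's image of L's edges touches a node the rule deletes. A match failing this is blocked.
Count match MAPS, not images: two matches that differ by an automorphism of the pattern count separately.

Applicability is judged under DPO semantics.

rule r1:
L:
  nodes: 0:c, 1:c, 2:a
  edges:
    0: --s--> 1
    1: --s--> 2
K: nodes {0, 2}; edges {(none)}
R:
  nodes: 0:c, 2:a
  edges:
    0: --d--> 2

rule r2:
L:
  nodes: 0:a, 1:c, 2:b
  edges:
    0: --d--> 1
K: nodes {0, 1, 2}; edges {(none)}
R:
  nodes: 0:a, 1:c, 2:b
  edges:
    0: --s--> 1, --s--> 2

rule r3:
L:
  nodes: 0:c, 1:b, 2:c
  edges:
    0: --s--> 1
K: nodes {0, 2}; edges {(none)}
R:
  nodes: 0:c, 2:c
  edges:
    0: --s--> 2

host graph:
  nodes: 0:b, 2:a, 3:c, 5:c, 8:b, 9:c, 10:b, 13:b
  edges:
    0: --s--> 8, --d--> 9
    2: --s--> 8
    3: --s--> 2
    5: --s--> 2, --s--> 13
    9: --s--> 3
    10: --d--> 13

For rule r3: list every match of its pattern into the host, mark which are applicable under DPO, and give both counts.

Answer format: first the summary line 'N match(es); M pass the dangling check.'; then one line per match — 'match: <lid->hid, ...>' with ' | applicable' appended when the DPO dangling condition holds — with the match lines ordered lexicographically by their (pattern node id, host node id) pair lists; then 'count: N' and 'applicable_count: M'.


2 match(es); 0 pass the dangling check.
match: 0->5, 1->13, 2->3
match: 0->5, 1->13, 2->9
count: 2
applicable_count: 0


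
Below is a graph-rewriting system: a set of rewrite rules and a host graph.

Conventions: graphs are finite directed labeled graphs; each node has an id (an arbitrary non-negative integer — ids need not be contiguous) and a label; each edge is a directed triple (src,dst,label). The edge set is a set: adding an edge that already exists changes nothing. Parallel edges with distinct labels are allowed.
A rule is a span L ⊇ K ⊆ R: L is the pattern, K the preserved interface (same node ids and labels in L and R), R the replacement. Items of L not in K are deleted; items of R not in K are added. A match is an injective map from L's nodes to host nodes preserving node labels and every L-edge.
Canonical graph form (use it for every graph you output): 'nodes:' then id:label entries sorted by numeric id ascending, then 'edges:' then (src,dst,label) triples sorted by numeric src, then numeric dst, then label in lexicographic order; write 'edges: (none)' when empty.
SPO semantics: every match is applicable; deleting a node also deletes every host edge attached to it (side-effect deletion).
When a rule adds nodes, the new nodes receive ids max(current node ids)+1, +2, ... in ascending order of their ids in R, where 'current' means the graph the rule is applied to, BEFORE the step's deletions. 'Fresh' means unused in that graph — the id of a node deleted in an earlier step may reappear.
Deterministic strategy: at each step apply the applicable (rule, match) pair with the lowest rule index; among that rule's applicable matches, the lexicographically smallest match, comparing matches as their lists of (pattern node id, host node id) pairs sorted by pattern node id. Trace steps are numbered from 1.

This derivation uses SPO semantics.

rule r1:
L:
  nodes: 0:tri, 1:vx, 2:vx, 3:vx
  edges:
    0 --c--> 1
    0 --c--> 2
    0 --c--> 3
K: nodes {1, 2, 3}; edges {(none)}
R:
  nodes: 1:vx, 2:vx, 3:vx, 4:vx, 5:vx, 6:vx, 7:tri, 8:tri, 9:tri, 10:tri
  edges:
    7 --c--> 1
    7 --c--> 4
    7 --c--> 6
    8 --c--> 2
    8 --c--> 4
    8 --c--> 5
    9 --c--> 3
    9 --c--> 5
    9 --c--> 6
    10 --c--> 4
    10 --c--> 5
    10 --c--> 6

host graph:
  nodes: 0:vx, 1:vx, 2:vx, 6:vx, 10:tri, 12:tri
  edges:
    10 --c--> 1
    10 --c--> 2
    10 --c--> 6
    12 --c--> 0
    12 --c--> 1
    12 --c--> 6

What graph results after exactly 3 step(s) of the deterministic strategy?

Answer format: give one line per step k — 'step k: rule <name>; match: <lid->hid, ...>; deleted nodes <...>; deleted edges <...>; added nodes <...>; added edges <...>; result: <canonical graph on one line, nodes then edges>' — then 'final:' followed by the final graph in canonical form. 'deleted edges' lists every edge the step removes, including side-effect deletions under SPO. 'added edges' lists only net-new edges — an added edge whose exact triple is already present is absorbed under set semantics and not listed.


step 1: rule r1; match: 0->10, 1->1, 2->2, 3->6; deleted nodes 10; deleted edges (10,1,c); (10,2,c); (10,6,c); added nodes 13, 14, 15, 16, 17, 18, 19; added edges (16,1,c); (16,13,c); (16,15,c); (17,2,c); (17,13,c); (17,14,c); (18,6,c); (18,14,c); (18,15,c); (19,13,c); (19,14,c); (19,15,c); result: nodes: 0:vx, 1:vx, 2:vx, 6:vx, 12:tri, 13:vx, 14:vx, 15:vx, 16:tri, 17:tri, 18:tri, 19:tri edges: (12,0,c); (12,1,c); (12,6,c); (16,1,c); (16,13,c); (16,15,c); (17,2,c); (17,13,c); (17,14,c); (18,6,c); (18,14,c); (18,15,c); (19,13,c); (19,14,c); (19,15,c)
step 2: rule r1; match: 0->12, 1->0, 2->1, 3->6; deleted nodes 12; deleted edges (12,0,c); (12,1,c); (12,6,c); added nodes 20, 21, 22, 23, 24, 25, 26; added edges (23,0,c); (23,20,c); (23,22,c); (24,1,c); (24,20,c); (24,21,c); (25,6,c); (25,21,c); (25,22,c); (26,20,c); (26,21,c); (26,22,c); result: nodes: 0:vx, 1:vx, 2:vx, 6:vx, 13:vx, 14:vx, 15:vx, 16:tri, 17:tri, 18:tri, 19:tri, 20:vx, 21:vx, 22:vx, 23:tri, 24:tri, 25:tri, 26:tri edges: (16,1,c); (16,13,c); (16,15,c); (17,2,c); (17,13,c); (17,14,c); (18,6,c); (18,14,c); (18,15,c); (19,13,c); (19,14,c); (19,15,c); (23,0,c); (23,20,c); (23,22,c); (24,1,c); (24,20,c); (24,21,c); (25,6,c); (25,21,c); (25,22,c); (26,20,c); (26,21,c); (26,22,c)
step 3: rule r1; match: 0->16, 1->1, 2->13, 3->15; deleted nodes 16; deleted edges (16,1,c); (16,13,c); (16,15,c); added nodes 27, 28, 29, 30, 31, 32, 33; added edges (30,1,c); (30,27,c); (30,29,c); (31,13,c); (31,27,c); (31,28,c); (32,15,c); (32,28,c); (32,29,c); (33,27,c); (33,28,c); (33,29,c); result: nodes: 0:vx, 1:vx, 2:vx, 6:vx, 13:vx, 14:vx, 15:vx, 17:tri, 18:tri, 19:tri, 20:vx, 21:vx, 22:vx, 23:tri, 24:tri, 25:tri, 26:tri, 27:vx, 28:vx, 29:vx, 30:tri, 31:tri, 32:tri, 33:tri edges: (17,2,c); (17,13,c); (17,14,c); (18,6,c); (18,14,c); (18,15,c); (19,13,c); (19,14,c); (19,15,c); (23,0,c); (23,20,c); (23,22,c); (24,1,c); (24,20,c); (24,21,c); (25,6,c); (25,21,c); (25,22,c); (26,20,c); (26,21,c); (26,22,c); (30,1,c); (30,27,c); (30,29,c); (31,13,c); (31,27,c); (31,28,c); (32,15,c); (32,28,c); (32,29,c); (33,27,c); (33,28,c); (33,29,c)
final:
nodes: 0:vx, 1:vx, 2:vx, 6:vx, 13:vx, 14:vx, 15:vx, 17:tri, 18:tri, 19:tri, 20:vx, 21:vx, 22:vx, 23:tri, 24:tri, 25:tri, 26:tri, 27:vx, 28:vx, 29:vx, 30:tri, 31:tri, 32:tri, 33:tri
edges: (17,2,c); (17,13,c); (17,14,c); (18,6,c); (18,14,c); (18,15,c); (19,13,c); (19,14,c); (19,15,c); (23,0,c); (23,20,c); (23,22,c); (24,1,c); (24,20,c); (24,21,c); (25,6,c); (25,21,c); (25,22,c); (26,20,c); (26,21,c); (26,22,c); (30,1,c); (30,27,c); (30,29,c); (31,13,c); (31,27,c); (31,28,c); (32,15,c); (32,28,c); (32,29,c); (33,27,c); (33,28,c); (33,29,c)


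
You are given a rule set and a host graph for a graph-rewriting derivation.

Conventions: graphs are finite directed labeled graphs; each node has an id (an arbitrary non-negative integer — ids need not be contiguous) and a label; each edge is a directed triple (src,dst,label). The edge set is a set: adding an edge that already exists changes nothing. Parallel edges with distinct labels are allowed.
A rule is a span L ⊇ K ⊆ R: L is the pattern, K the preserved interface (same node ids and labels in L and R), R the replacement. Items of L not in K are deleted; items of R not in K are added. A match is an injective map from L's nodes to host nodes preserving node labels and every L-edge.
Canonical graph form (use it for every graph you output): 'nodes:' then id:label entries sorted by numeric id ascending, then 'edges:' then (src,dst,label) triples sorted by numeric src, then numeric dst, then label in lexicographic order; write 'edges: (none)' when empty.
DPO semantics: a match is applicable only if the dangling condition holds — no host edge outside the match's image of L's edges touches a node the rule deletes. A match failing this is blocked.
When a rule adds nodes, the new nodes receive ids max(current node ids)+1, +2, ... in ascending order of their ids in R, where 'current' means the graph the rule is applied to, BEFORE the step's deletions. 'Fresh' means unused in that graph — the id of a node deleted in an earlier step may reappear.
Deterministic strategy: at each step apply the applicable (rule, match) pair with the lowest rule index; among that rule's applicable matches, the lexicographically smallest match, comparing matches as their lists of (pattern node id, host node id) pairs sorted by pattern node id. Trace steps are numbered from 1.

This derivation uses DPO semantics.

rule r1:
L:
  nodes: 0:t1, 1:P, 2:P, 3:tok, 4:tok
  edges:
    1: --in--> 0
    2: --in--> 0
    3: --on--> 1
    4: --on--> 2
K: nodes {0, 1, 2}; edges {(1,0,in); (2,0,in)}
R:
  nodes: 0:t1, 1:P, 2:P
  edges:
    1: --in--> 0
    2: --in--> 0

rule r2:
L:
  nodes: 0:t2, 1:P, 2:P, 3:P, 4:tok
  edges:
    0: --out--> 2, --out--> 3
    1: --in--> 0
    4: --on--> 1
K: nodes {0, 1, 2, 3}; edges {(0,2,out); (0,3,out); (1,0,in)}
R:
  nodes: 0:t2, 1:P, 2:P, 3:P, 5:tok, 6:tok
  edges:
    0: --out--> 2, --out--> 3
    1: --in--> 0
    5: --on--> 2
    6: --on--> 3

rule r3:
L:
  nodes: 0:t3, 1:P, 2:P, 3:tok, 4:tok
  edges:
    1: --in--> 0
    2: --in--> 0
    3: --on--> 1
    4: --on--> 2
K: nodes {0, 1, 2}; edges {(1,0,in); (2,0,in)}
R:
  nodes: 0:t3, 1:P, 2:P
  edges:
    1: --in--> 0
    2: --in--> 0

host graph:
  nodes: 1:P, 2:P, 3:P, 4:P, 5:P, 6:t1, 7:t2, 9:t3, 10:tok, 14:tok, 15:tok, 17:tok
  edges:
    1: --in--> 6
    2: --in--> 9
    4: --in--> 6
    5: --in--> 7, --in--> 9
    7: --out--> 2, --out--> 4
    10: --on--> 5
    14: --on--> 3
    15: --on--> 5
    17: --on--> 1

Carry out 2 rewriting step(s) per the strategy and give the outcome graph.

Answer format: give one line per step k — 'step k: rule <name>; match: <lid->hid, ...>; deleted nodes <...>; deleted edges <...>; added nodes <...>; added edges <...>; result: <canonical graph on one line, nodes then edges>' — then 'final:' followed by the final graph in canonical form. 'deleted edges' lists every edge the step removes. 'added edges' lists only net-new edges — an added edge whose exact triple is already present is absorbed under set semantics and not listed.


step 1: rule r2; match: 0->7, 1->5, 2->2, 3->4, 4->10; deleted nodes 10; deleted edges (10,5,on); added nodes 18, 19; added edges (18,2,on); (19,4,on); result: nodes: 1:P, 2:P, 3:P, 4:P, 5:P, 6:t1, 7:t2, 9:t3, 14:tok, 15:tok, 17:tok, 18:tok, 19:tok edges: (1,6,in); (2,9,in); (4,6,in); (5,7,in); (5,9,in); (7,2,out); (7,4,out); (14,3,on); (15,5,on); (17,1,on); (18,2,on); (19,4,on)
step 2: rule r1; match: 0->6, 1->1, 2->4, 3->17, 4->19; deleted nodes 17, 19; deleted edges (17,1,on); (19,4,on); added nodes (none); added edges (none); result: nodes: 1:P, 2:P, 3:P, 4:P, 5:P, 6:t1, 7:t2, 9:t3, 14:tok, 15:tok, 18:tok edges: (1,6,in); (2,9,in); (4,6,in); (5,7,in); (5,9,in); (7,2,out); (7,4,out); (14,3,on); (15,5,on); (18,2,on)
final:
nodes: 1:P, 2:P, 3:P, 4:P, 5:P, 6:t1, 7:t2, 9:t3, 14:tok, 15:tok, 18:tok
edges: (1,6,in); (2,9,in); (4,6,in); (5,7,in); (5,9,in); (7,2,out); (7,4,out); (14,3,on); (15,5,on); (18,2,on)


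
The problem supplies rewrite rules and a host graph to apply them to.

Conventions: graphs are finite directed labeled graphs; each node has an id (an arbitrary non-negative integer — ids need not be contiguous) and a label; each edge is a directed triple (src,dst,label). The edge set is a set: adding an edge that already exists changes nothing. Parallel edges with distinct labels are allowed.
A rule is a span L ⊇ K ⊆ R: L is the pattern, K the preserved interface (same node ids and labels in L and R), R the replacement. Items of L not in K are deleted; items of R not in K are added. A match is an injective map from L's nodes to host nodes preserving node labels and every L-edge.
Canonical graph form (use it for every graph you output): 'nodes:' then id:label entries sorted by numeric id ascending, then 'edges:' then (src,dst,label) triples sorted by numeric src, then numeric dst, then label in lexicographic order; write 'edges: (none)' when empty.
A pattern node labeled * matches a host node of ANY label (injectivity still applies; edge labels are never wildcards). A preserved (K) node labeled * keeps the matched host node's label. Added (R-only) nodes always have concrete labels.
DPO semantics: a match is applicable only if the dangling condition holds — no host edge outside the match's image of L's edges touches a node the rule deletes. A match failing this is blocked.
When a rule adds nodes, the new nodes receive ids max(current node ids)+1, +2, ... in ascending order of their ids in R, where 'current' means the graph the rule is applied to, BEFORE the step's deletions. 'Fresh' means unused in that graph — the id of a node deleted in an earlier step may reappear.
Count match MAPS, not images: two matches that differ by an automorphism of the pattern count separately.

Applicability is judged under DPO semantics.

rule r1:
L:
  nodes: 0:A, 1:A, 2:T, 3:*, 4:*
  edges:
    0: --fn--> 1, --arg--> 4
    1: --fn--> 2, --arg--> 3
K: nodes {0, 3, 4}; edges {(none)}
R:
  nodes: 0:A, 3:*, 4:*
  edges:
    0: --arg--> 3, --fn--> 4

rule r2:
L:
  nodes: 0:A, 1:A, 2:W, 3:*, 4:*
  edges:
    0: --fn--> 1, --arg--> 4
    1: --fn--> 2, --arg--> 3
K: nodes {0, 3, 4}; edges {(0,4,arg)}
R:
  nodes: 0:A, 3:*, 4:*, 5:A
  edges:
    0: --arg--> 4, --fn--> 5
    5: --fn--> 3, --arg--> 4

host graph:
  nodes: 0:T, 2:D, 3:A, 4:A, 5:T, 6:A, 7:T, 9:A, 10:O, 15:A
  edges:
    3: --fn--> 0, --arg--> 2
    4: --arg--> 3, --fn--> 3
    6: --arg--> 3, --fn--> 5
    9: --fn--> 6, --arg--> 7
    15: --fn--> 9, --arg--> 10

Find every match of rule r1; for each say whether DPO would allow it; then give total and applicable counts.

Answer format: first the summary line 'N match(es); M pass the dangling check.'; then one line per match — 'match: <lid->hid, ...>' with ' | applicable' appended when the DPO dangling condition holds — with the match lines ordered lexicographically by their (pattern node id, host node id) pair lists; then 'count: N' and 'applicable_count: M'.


1 match(es); 1 pass the dangling check.
match: 0->9, 1->6, 2->5, 3->3, 4->7 | applicable
count: 1
applicable_count: 1


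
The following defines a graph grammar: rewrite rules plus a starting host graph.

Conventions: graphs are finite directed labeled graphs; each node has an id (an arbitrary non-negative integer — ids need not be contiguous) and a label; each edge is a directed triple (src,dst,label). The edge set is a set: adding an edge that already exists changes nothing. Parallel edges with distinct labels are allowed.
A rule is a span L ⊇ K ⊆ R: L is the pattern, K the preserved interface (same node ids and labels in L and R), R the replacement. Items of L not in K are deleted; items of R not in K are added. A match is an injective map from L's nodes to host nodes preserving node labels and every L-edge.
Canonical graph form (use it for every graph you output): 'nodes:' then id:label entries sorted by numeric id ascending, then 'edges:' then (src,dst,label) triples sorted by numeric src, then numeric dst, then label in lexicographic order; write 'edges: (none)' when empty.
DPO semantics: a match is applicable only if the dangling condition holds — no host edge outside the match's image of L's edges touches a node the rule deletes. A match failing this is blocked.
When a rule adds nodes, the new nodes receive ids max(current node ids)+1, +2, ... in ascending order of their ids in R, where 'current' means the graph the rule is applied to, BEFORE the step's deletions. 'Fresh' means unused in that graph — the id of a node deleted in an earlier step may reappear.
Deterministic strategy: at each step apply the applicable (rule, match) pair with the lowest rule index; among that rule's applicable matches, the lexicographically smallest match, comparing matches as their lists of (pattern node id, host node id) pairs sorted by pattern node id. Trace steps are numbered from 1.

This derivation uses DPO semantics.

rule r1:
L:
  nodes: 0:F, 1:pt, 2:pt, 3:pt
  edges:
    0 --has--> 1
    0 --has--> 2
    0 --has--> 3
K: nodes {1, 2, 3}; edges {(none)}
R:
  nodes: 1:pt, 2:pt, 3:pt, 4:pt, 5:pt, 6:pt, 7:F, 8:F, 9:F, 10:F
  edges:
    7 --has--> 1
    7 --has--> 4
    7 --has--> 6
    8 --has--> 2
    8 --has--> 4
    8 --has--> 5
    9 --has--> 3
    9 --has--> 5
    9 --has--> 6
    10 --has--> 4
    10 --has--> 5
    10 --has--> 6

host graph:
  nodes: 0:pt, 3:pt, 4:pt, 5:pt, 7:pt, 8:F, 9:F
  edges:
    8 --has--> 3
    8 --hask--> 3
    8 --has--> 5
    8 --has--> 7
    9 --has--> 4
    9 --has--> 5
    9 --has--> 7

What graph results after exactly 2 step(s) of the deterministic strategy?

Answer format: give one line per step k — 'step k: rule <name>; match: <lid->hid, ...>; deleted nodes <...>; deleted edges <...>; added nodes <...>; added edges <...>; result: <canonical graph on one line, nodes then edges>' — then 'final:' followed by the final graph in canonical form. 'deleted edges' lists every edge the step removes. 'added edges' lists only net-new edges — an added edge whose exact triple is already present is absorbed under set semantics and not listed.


step 1: rule r1; match: 0->9, 1->4, 2->5, 3->7; deleted nodes 9; deleted edges (9,4,has); (9,5,has); (9,7,has); added nodes 10, 11, 12, 13, 14, 15, 16; added edges (13,4,has); (13,10,has); (13,12,has); (14,5,has); (14,10,has); (14,11,has); (15,7,has); (15,11,has); (15,12,has); (16,10,has); (16,11,has); (16,12,has); result: nodes: 0:pt, 3:pt, 4:pt, 5:pt, 7:pt, 8:F, 10:pt, 11:pt, 12:pt, 13:F, 14:F, 15:F, 16:F edges: (8,3,has); (8,3,hask); (8,5,has); (8,7,has); (13,4,has); (13,10,has); (13,12,has); (14,5,has); (14,10,has); (14,11,has); (15,7,has); (15,11,has); (15,12,has); (16,10,has); (16,11,has); (16,12,has)
step 2: rule r1; match: 0->13, 1->4, 2->10, 3->12; deleted nodes 13; deleted edges (13,4,has); (13,10,has); (13,12,has); added nodes 17, 18, 19, 20, 21, 22, 23; added edges (20,4,has); (20,17,has); (20,19,has); (21,10,has); (21,17,has); (21,18,has); (22,12,has); (22,18,has); (22,19,has); (23,17,has); (23,18,has); (23,19,has); result: nodes: 0:pt, 3:pt, 4:pt, 5:pt, 7:pt, 8:F, 10:pt, 11:pt, 12:pt, 14:F, 15:F, 16:F, 17:pt, 18:pt, 19:pt, 20:F, 21:F, 22:F, 23:F edges: (8,3,has); (8,3,hask); (8,5,has); (8,7,has); (14,5,has); (14,10,has); (14,11,has); (15,7,has); (15,11,has); (15,12,has); (16,10,has); (16,11,has); (16,12,has); (20,4,has); (20,17,has); (20,19,has); (21,10,has); (21,17,has); (21,18,has); (22,12,has); (22,18,has); (22,19,has); (23,17,has); (23,18,has); (23,19,has)
final:
nodes: 0:pt, 3:pt, 4:pt, 5:pt, 7:pt, 8:F, 10:pt, 11:pt, 12:pt, 14:F, 15:F, 16:F, 17:pt, 18:pt, 19:pt, 20:F, 21:F, 22:F, 23:F
edges: (8,3,has); (8,3,hask); (8,5,has); (8,7,has); (14,5,has); (14,10,has); (14,11,has); (15,7,has); (15,11,has); (15,12,has); (16,10,has); (16,11,has); (16,12,has); (20,4,has); (20,17,has); (20,19,has); (21,10,has); (21,17,has); (21,18,has); (22,12,has); (22,18,has); (22,19,has); (23,17,has); (23,18,has); (23,19,has)


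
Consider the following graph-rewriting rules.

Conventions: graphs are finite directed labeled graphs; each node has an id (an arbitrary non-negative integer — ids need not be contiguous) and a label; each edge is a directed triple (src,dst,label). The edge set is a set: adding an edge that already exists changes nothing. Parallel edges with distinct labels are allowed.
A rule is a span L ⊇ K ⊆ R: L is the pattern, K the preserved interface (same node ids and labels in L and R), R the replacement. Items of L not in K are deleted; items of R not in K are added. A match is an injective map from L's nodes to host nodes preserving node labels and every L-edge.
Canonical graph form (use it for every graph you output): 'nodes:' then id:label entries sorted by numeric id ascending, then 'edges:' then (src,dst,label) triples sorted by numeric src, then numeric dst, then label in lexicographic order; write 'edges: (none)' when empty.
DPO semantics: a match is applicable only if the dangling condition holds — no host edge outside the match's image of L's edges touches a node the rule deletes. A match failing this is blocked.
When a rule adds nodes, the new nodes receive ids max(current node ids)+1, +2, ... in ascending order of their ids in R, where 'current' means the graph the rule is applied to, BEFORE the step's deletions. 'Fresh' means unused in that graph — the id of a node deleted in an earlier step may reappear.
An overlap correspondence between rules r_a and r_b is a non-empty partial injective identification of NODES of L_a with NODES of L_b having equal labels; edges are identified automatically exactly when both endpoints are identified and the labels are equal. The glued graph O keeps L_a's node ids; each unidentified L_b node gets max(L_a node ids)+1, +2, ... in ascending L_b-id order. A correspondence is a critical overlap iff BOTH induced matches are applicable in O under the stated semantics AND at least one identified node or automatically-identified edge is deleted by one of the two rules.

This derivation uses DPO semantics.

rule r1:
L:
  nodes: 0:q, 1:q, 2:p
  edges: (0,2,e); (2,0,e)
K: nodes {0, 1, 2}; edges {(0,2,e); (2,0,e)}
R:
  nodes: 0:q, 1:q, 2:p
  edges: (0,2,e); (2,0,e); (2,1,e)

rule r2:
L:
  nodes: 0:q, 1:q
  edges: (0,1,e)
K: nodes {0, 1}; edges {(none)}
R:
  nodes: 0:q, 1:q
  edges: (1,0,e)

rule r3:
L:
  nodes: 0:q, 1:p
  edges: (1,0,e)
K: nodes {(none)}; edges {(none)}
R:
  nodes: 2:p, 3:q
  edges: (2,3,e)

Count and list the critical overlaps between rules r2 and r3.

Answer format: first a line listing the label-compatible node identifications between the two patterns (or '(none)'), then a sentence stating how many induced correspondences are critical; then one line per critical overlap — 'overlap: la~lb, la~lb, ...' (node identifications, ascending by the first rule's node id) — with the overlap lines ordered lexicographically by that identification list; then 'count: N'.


label-compatible node identifications between L(r2) and L(r3): 0~0, 1~0
0 of the induced correspondences are critical overlaps of r2 and r3.
count: 0


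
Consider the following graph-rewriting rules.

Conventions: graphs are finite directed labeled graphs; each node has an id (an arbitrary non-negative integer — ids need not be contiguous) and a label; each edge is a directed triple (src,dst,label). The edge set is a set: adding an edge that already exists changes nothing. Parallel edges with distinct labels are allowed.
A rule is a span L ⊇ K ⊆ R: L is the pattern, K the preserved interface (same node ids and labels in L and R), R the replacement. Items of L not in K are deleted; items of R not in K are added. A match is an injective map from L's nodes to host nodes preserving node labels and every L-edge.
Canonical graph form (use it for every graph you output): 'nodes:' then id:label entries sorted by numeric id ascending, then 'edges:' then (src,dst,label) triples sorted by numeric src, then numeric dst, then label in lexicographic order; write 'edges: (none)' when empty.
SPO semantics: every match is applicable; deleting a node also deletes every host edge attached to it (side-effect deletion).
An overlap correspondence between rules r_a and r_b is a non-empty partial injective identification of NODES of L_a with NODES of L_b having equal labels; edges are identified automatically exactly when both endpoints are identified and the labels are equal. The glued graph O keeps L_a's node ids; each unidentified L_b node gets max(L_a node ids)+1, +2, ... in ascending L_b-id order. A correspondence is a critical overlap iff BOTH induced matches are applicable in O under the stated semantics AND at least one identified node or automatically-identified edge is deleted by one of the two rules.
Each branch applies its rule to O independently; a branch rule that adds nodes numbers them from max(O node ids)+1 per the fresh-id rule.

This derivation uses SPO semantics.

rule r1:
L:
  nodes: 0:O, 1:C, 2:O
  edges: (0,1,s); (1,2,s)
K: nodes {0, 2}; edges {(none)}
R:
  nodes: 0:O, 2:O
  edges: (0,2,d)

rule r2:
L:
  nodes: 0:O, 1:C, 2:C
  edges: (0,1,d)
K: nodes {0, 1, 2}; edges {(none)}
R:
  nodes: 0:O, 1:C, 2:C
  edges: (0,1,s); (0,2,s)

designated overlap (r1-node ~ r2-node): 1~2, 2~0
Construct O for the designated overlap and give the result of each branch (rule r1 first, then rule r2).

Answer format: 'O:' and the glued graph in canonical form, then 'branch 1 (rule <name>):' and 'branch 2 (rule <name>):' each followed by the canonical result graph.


O:
nodes: 0:O, 1:C, 2:O, 3:C
edges: (0,1,s); (1,2,s); (2,3,d)
branch 1 (rule r1):
nodes: 0:O, 2:O, 3:C
edges: (0,2,d); (2,3,d)
branch 2 (rule r2):
nodes: 0:O, 1:C, 2:O, 3:C
edges: (0,1,s); (1,2,s); (2,1,s); (2,3,s)


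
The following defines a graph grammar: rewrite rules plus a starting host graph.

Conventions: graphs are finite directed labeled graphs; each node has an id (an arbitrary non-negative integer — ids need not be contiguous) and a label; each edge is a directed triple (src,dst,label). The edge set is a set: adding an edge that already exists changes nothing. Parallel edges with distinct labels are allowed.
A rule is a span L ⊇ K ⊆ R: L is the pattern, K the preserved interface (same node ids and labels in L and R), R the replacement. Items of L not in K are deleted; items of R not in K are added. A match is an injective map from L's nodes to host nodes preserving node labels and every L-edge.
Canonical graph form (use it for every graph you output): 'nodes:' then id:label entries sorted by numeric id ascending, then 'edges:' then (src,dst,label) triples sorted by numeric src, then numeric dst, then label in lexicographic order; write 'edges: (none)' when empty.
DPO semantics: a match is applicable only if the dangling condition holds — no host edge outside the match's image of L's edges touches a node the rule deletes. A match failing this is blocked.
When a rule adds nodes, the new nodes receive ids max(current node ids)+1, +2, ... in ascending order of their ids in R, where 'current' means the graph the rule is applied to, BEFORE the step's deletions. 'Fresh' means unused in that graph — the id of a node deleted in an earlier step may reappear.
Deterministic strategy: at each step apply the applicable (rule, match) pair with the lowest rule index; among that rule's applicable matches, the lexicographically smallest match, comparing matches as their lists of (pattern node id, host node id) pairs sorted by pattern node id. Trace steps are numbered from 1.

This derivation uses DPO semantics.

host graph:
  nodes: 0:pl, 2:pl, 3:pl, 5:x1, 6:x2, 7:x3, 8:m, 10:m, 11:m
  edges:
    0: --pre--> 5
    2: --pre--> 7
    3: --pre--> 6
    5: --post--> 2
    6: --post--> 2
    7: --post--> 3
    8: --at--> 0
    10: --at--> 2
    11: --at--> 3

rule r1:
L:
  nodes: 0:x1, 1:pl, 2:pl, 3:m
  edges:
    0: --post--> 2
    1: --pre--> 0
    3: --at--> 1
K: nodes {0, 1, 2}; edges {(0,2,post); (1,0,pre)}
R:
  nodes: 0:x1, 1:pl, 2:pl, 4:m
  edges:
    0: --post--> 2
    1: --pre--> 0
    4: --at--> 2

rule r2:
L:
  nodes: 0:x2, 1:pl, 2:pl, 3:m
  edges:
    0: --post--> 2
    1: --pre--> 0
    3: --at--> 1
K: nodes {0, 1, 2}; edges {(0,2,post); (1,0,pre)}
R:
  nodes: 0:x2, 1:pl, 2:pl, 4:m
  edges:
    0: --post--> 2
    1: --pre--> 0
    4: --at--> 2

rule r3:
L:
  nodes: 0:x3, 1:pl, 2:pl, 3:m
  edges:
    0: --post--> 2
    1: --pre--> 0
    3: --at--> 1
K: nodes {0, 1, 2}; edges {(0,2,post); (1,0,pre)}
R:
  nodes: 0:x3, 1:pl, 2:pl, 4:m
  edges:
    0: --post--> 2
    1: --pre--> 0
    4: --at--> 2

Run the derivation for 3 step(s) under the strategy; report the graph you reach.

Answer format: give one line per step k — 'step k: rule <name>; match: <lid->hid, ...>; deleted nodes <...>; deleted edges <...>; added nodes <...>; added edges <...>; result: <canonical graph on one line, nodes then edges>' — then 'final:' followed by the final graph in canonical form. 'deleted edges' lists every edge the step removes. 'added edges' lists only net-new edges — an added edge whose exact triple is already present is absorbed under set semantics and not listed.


step 1: rule r1; match: 0->5, 1->0, 2->2, 3->8; deleted nodes 8; deleted edges (8,0,at); added nodes 12; added edges (12,2,at); result: nodes: 0:pl, 2:pl, 3:pl, 5:x1, 6:x2, 7:x3, 10:m, 11:m, 12:m edges: (0,5,pre); (2,7,pre); (3,6,pre); (5,2,post); (6,2,post); (7,3,post); (10,2,at); (11,3,at); (12,2,at)
step 2: rule r2; match: 0->6, 1->3, 2->2, 3->11; deleted nodes 11; deleted edges (11,3,at); added nodes 13; added edges (13,2,at); result: nodes: 0:pl, 2:pl, 3:pl, 5:x1, 6:x2, 7:x3, 10:m, 12:m, 13:m edges: (0,5,pre); (2,7,pre); (3,6,pre); (5,2,post); (6,2,post); (7,3,post); (10,2,at); (12,2,at); (13,2,at)
step 3: rule r3; match: 0->7, 1->2, 2->3, 3->10; deleted nodes 10; deleted edges (10,2,at); added nodes 14; added edges (14,3,at); result: nodes: 0:pl, 2:pl, 3:pl, 5:x1, 6:x2, 7:x3, 12:m, 13:m, 14:m edges: (0,5,pre); (2,7,pre); (3,6,pre); (5,2,post); (6,2,post); (7,3,post); (12,2,at); (13,2,at); (14,3,at)
final:
nodes: 0:pl, 2:pl, 3:pl, 5:x1, 6:x2, 7:x3, 12:m, 13:m, 14:m
edges: (0,5,pre); (2,7,pre); (3,6,pre); (5,2,post); (6,2,post); (7,3,post); (12,2,at); (13,2,at); (14,3,at)


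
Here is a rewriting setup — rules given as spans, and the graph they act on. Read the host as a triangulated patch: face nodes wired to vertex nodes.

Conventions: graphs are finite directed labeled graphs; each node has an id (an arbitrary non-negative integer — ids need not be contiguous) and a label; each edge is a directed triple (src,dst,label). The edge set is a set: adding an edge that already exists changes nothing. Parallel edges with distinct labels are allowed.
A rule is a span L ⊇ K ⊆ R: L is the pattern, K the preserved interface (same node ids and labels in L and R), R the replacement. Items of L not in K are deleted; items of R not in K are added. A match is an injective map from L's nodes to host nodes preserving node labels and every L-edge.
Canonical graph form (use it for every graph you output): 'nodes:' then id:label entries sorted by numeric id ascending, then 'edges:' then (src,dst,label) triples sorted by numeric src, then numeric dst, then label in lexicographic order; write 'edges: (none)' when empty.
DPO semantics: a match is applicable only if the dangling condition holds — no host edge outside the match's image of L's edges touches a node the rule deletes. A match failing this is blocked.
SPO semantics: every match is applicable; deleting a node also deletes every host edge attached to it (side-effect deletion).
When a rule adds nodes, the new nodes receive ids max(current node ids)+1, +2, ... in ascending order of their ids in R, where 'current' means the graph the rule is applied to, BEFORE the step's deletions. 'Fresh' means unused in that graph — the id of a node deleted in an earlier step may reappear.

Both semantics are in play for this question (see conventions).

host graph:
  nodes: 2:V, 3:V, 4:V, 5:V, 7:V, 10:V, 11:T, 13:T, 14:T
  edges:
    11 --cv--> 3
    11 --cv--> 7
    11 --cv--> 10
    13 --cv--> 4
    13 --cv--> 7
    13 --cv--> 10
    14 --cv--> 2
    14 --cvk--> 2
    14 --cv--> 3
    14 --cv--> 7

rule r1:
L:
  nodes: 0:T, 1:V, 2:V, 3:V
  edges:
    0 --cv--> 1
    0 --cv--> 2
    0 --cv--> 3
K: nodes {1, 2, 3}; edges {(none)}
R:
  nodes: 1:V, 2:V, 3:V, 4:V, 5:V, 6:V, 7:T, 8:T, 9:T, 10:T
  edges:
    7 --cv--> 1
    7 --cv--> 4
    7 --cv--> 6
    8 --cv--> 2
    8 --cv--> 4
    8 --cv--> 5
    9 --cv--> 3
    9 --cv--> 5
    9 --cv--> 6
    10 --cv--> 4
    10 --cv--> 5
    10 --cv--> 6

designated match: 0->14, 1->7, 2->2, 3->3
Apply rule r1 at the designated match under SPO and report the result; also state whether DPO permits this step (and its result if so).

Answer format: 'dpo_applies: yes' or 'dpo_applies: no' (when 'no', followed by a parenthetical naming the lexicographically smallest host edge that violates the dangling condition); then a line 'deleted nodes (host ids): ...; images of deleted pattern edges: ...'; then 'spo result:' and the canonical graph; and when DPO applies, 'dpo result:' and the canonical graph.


dpo_applies: no
(the rule deletes node 14, which keeps host edge (14,2,cvk) outside the match image — the dangling condition fails, DPO blocks; SPO proceeds and side-deletes such edges)
deleted nodes (host ids): 14; images of deleted pattern edges: (14,2,cv); (14,3,cv); (14,7,cv)
spo result:
nodes: 2:V, 3:V, 4:V, 5:V, 7:V, 10:V, 11:T, 13:T, 15:V, 16:V, 17:V, 18:T, 19:T, 20:T, 21:T
edges: (11,3,cv); (11,7,cv); (11,10,cv); (13,4,cv); (13,7,cv); (13,10,cv); (18,7,cv); (18,15,cv); (18,17,cv); (19,2,cv); (19,15,cv); (19,16,cv); (20,3,cv); (20,16,cv); (20,17,cv); (21,15,cv); (21,16,cv); (21,17,cv)
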